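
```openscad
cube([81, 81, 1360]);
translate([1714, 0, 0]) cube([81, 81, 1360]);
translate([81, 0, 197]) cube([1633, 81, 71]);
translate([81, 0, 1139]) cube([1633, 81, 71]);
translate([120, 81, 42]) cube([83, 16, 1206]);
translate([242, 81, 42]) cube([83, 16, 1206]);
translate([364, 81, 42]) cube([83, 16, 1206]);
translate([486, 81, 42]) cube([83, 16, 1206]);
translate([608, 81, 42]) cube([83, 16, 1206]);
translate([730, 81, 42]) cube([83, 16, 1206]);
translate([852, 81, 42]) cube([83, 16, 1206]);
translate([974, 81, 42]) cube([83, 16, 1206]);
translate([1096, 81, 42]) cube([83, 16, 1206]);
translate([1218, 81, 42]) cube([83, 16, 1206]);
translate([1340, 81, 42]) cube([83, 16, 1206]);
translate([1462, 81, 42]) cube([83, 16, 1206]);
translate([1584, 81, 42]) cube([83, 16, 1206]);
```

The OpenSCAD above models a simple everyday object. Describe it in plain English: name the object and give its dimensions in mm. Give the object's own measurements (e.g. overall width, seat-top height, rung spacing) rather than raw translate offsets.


A fence section. Two 81×81 mm posts, 1360 mm tall, stand on the floor with a clear span of 1633 mm between their inner faces. Two horizontal rails of 81×71 mm section span the gap between the posts with their undersides at z = 197 mm and z = 1139 mm, flush with the posts' −y face. 13 pickets, each 83 mm wide, 16 mm thick and 1206 mm tall, are fixed to the +y face of the rails with their bottoms at z = 42 mm, spaced across the span with a 39 mm gap after the −x post and between neighbouring pickets, with 47 mm left before the +x post.


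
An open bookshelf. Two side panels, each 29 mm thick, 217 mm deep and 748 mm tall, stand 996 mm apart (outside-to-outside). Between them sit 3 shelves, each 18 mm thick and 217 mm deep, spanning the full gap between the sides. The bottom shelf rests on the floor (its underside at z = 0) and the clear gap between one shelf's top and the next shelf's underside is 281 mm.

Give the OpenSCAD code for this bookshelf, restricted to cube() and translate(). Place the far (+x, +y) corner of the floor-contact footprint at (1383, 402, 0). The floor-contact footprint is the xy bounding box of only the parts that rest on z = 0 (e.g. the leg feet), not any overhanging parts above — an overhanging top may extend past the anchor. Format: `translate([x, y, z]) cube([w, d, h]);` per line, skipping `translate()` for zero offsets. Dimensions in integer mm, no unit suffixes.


translate([387, 185, 0]) cube([29, 217, 748]);
translate([1354, 185, 0]) cube([29, 217, 748]);
translate([416, 185, 0]) cube([938, 217, 18]);
translate([416, 185, 299]) cube([938, 217, 18]);
translate([416, 185, 598]) cube([938, 217, 18]);


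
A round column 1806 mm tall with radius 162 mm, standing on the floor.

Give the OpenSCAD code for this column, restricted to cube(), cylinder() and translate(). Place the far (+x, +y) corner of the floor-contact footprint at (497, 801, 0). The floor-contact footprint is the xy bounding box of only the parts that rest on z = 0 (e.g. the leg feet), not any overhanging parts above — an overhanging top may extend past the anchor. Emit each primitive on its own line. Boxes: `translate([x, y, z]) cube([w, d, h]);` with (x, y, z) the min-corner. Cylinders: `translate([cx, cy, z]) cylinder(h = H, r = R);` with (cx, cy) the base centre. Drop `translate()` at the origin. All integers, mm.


translate([335, 639, 0]) cylinder(h = 1806, r = 162);


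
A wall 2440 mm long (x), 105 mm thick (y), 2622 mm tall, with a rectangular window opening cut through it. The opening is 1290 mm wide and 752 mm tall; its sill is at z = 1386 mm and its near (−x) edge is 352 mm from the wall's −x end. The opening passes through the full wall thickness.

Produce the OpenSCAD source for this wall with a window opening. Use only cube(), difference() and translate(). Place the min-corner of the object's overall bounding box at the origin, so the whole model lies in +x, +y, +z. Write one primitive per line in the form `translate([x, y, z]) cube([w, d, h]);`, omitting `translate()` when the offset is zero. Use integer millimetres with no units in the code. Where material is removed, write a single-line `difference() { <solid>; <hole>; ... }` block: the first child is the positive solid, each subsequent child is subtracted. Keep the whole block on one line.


difference() { cube([2440, 105, 2622]); translate([352, 0, 1386]) cube([1290, 105, 752]); }


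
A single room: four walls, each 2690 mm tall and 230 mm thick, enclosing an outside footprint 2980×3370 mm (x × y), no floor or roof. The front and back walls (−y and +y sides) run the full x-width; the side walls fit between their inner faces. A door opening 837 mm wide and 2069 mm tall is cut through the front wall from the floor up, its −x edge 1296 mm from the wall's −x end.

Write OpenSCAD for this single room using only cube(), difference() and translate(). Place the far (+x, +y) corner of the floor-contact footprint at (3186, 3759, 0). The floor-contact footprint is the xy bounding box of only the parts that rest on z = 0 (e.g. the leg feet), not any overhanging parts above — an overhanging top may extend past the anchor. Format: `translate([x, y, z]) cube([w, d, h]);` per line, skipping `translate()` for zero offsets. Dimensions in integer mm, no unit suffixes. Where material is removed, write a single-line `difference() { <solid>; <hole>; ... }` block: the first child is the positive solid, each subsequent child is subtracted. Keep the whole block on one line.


difference() { translate([206, 389, 0]) cube([2980, 230, 2690]); translate([1502, 389, 0]) cube([837, 230, 2069]); }
translate([206, 3529, 0]) cube([2980, 230, 2690]);
translate([206, 619, 0]) cube([230, 2910, 2690]);
translate([2956, 619, 0]) cube([230, 2910, 2690]);


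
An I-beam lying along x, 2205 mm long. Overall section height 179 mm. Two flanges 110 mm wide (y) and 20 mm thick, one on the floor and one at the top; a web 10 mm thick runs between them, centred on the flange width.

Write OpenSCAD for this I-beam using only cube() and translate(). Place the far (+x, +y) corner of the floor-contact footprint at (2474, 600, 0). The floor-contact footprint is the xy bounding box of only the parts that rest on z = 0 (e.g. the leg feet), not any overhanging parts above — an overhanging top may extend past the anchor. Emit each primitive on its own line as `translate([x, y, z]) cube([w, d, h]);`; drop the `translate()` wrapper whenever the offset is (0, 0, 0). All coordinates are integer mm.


translate([269, 490, 0]) cube([2205, 110, 20]);
translate([269, 540, 20]) cube([2205, 10, 139]);
translate([269, 490, 159]) cube([2205, 110, 20]);


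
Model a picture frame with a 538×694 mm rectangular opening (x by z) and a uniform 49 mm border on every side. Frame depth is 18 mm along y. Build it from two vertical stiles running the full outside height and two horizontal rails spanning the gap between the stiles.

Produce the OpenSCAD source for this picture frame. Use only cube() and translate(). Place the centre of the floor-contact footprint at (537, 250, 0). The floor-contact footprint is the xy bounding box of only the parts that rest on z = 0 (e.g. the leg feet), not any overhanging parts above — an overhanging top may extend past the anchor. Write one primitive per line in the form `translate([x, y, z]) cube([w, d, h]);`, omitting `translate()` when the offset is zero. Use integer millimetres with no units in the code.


translate([219, 241, 0]) cube([49, 18, 792]);
translate([806, 241, 0]) cube([49, 18, 792]);
translate([268, 241, 0]) cube([538, 18, 49]);
translate([268, 241, 743]) cube([538, 18, 49]);


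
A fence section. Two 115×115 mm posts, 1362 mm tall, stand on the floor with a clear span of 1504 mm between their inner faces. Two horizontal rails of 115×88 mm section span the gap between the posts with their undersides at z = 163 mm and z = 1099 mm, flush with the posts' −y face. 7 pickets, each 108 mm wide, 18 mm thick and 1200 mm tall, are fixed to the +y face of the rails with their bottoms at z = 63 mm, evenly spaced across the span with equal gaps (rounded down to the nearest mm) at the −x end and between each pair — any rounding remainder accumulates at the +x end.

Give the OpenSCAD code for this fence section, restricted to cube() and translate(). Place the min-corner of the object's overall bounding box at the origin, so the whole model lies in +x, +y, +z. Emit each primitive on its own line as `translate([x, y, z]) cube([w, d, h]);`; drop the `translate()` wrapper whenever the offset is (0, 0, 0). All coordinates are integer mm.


cube([115, 115, 1362]);
translate([1619, 0, 0]) cube([115, 115, 1362]);
translate([115, 0, 163]) cube([1504, 115, 88]);
translate([115, 0, 1099]) cube([1504, 115, 88]);
translate([208, 115, 63]) cube([108, 18, 1200]);
translate([409, 115, 63]) cube([108, 18, 1200]);
translate([610, 115, 63]) cube([108, 18, 1200]);
translate([811, 115, 63]) cube([108, 18, 1200]);
translate([1012, 115, 63]) cube([108, 18, 1200]);
translate([1213, 115, 63]) cube([108, 18, 1200]);
translate([1414, 115, 63]) cube([108, 18, 1200]);


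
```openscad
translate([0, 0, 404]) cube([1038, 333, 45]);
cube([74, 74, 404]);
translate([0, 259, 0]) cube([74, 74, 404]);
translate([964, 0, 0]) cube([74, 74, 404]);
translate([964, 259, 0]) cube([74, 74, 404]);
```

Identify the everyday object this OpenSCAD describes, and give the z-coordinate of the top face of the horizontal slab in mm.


A bench. The seat-top height is 449 mm.

A long slab on four corner posts — a bench. The slab sits at z = 404 with thickness 45, so the top is 404 + 45 = 449 mm.


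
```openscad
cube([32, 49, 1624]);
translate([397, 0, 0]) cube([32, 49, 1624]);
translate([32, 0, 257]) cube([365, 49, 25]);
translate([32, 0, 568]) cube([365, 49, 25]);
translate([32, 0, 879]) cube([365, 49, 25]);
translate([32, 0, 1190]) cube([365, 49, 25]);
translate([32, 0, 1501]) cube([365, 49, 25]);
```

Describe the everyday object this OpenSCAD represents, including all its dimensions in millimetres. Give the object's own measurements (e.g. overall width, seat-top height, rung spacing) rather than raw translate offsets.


A straight ladder. Two 32×49 mm vertical rails, 1624 mm tall, stand 429 mm apart (outside-to-outside) with their front faces coplanar on the −y side. 5 rungs, each 49 mm deep and 25 mm tall, span between the inner faces of the rails, front faces flush with the rails. The lowest rung's underside is at z = 257 mm and rungs are spaced 311 mm apart (underside to underside).


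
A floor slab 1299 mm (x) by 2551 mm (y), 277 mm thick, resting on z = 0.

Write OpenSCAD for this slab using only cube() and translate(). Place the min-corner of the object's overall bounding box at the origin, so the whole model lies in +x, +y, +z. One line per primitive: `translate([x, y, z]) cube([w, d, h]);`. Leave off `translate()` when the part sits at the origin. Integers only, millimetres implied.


cube([1299, 2551, 277]);


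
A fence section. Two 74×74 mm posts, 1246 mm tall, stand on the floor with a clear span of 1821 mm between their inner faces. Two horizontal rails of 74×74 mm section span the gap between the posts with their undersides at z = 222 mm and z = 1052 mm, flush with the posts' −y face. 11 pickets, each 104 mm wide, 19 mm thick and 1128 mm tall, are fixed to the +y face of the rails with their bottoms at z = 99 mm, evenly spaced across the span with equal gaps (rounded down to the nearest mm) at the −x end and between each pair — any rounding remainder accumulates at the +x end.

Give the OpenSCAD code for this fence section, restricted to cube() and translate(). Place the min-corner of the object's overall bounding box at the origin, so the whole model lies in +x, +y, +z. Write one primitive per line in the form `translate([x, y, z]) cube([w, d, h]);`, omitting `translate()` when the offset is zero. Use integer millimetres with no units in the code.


cube([74, 74, 1246]);
translate([1895, 0, 0]) cube([74, 74, 1246]);
translate([74, 0, 222]) cube([1821, 74, 74]);
translate([74, 0, 1052]) cube([1821, 74, 74]);
translate([130, 74, 99]) cube([104, 19, 1128]);
translate([290, 74, 99]) cube([104, 19, 1128]);
translate([450, 74, 99]) cube([104, 19, 1128]);
translate([610, 74, 99]) cube([104, 19, 1128]);
translate([770, 74, 99]) cube([104, 19, 1128]);
translate([930, 74, 99]) cube([104, 19, 1128]);
translate([1090, 74, 99]) cube([104, 19, 1128]);
translate([1250, 74, 99]) cube([104, 19, 1128]);
translate([1410, 74, 99]) cube([104, 19, 1128]);
translate([1570, 74, 99]) cube([104, 19, 1128]);
translate([1730, 74, 99]) cube([104, 19, 1128]);


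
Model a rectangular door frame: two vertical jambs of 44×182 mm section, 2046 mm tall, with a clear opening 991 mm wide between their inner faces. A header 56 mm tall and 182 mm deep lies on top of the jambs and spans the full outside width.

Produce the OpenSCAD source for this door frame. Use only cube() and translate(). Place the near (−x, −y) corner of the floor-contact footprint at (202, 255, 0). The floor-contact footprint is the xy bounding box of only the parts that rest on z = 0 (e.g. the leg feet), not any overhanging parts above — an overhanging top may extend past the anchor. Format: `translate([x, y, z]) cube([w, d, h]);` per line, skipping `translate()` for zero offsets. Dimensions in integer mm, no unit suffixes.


translate([202, 255, 0]) cube([44, 182, 2046]);
translate([1237, 255, 0]) cube([44, 182, 2046]);
translate([202, 255, 2046]) cube([1079, 182, 56]);


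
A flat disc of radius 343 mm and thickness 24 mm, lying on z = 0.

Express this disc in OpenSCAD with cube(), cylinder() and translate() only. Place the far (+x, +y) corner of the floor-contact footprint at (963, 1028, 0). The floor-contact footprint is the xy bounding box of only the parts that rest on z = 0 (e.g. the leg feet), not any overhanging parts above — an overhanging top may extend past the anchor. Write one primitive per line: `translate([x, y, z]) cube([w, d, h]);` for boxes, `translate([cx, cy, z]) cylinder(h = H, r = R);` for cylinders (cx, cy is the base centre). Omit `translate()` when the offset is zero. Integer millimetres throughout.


translate([620, 685, 0]) cylinder(h = 24, r = 343);


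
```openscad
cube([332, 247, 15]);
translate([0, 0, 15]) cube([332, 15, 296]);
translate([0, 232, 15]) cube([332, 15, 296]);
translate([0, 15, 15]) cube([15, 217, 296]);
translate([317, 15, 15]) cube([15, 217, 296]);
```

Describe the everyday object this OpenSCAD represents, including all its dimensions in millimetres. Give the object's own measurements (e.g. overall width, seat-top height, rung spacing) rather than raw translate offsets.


An open-topped rectangular box: outside dimensions 332×247×311 mm, with a uniform wall and base thickness of 15 mm. The base is a full 332×247 slab on the floor; four walls sit on top of the base. The front and back walls (the −y and +y sides) span the full width; the two side walls fit between them.


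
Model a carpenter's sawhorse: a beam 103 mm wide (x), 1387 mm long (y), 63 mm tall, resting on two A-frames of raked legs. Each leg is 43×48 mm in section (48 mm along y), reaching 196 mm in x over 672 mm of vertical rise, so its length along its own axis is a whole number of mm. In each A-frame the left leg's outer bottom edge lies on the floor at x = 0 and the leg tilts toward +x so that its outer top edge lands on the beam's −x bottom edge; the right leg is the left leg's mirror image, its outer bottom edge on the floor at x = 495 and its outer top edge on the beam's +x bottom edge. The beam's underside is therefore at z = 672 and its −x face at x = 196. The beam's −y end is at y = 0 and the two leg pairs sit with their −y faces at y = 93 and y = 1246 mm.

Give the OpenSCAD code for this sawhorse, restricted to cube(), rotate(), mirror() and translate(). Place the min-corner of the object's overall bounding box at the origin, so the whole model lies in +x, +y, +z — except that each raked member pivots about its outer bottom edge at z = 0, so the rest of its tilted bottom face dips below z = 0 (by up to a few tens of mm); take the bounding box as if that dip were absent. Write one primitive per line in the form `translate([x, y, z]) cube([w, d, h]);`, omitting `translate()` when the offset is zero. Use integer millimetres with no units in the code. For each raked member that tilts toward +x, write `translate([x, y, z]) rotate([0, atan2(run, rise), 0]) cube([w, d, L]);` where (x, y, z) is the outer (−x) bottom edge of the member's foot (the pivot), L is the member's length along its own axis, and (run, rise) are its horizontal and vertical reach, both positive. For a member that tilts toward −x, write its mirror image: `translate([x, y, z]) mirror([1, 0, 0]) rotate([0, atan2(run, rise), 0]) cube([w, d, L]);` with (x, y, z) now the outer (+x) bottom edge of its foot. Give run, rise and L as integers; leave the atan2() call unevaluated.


// leg length = √(196² + 672²) = 700
// right-leg outer foot x = 2·196 + 103 = 495
// beam min-corner = (196, 0, 672)
translate([196, 0, 672]) cube([103, 1387, 63]);
translate([0, 93, 0]) rotate([0, atan2(196, 672), 0]) cube([43, 48, 700]);
translate([495, 93, 0]) mirror([1, 0, 0]) rotate([0, atan2(196, 672), 0]) cube([43, 48, 700]);
translate([0, 1246, 0]) rotate([0, atan2(196, 672), 0]) cube([43, 48, 700]);
translate([495, 1246, 0]) mirror([1, 0, 0]) rotate([0, atan2(196, 672), 0]) cube([43, 48, 700]);


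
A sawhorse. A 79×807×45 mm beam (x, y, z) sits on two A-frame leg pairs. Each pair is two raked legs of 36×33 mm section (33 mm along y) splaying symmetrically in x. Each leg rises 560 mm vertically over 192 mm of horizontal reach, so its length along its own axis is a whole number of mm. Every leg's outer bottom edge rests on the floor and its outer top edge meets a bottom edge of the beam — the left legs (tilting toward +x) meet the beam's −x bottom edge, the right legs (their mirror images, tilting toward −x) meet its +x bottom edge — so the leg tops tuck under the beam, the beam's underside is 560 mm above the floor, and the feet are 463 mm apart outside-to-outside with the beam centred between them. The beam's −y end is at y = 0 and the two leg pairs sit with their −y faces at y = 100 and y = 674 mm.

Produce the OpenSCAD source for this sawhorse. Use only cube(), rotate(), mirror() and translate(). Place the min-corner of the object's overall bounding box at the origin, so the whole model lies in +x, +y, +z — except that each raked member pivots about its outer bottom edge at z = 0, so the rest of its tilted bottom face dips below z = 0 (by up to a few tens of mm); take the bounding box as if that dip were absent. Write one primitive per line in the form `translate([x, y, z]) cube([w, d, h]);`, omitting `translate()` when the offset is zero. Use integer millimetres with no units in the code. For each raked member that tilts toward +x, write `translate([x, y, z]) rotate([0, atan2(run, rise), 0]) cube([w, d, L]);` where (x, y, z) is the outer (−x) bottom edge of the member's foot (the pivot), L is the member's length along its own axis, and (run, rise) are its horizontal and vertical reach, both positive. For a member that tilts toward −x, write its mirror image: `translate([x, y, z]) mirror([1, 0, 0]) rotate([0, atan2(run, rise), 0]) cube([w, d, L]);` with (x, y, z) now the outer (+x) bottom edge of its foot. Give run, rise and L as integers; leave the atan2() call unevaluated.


// leg length = √(192² + 560²) = 592
// right-leg outer foot x = 2·192 + 79 = 463
// beam min-corner = (192, 0, 560)
translate([192, 0, 560]) cube([79, 807, 45]);
translate([0, 100, 0]) rotate([0, atan2(192, 560), 0]) cube([36, 33, 592]);
translate([463, 100, 0]) mirror([1, 0, 0]) rotate([0, atan2(192, 560), 0]) cube([36, 33, 592]);
translate([0, 674, 0]) rotate([0, atan2(192, 560), 0]) cube([36, 33, 592]);
translate([463, 674, 0]) mirror([1, 0, 0]) rotate([0, atan2(192, 560), 0]) cube([36, 33, 592]);


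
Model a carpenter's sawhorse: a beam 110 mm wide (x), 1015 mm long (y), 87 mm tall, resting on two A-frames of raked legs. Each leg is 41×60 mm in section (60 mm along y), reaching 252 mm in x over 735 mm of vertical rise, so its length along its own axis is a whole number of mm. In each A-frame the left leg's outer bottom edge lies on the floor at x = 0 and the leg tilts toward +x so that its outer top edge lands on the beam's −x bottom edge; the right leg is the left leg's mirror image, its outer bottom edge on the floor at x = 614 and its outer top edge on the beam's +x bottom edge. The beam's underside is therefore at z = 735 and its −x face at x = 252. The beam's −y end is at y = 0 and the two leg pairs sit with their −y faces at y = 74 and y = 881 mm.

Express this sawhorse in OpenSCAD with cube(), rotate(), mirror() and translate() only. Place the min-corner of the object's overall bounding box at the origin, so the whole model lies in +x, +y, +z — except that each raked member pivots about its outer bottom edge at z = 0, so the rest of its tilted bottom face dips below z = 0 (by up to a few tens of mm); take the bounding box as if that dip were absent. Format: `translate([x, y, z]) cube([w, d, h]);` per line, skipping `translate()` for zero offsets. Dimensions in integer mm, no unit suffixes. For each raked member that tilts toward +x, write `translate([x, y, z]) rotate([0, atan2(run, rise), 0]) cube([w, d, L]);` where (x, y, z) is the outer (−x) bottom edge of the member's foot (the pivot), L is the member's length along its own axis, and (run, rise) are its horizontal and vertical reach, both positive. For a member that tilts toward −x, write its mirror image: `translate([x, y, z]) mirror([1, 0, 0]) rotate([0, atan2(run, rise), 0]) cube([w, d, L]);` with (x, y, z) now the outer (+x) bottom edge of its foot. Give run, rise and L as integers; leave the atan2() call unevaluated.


// leg length = √(252² + 735²) = 777
// right-leg outer foot x = 2·252 + 110 = 614
// beam min-corner = (252, 0, 735)
translate([252, 0, 735]) cube([110, 1015, 87]);
translate([0, 74, 0]) rotate([0, atan2(252, 735), 0]) cube([41, 60, 777]);
translate([614, 74, 0]) mirror([1, 0, 0]) rotate([0, atan2(252, 735), 0]) cube([41, 60, 777]);
translate([0, 881, 0]) rotate([0, atan2(252, 735), 0]) cube([41, 60, 777]);
translate([614, 881, 0]) mirror([1, 0, 0]) rotate([0, atan2(252, 735), 0]) cube([41, 60, 777]);


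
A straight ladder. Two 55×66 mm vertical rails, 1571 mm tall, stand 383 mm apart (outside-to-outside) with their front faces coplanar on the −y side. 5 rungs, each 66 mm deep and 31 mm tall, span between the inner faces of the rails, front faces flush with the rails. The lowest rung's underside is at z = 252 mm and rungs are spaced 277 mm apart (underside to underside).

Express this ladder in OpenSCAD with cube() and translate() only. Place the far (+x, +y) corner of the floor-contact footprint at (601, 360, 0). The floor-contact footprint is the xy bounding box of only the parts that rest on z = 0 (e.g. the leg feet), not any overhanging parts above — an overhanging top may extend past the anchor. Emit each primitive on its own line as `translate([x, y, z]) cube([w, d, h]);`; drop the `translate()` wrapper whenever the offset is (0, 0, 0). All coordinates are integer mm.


translate([218, 294, 0]) cube([55, 66, 1571]);
translate([546, 294, 0]) cube([55, 66, 1571]);
translate([273, 294, 252]) cube([273, 66, 31]);
translate([273, 294, 529]) cube([273, 66, 31]);
translate([273, 294, 806]) cube([273, 66, 31]);
translate([273, 294, 1083]) cube([273, 66, 31]);
translate([273, 294, 1360]) cube([273, 66, 31]);


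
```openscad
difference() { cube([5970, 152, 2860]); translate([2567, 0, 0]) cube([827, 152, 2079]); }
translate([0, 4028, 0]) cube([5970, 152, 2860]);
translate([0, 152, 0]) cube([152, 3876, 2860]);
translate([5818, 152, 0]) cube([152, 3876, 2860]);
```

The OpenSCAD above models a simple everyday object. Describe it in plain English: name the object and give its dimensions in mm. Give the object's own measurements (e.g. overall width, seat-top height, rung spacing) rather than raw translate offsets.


A single room: four walls, each 2860 mm tall and 152 mm thick, enclosing an outside footprint 5970×4180 mm (x × y), no floor or roof. The front and back walls (−y and +y sides) run the full x-width; the side walls fit between their inner faces. A door opening 827 mm wide and 2079 mm tall is cut through the front wall from the floor up, its −x edge 2567 mm from the wall's −x end.


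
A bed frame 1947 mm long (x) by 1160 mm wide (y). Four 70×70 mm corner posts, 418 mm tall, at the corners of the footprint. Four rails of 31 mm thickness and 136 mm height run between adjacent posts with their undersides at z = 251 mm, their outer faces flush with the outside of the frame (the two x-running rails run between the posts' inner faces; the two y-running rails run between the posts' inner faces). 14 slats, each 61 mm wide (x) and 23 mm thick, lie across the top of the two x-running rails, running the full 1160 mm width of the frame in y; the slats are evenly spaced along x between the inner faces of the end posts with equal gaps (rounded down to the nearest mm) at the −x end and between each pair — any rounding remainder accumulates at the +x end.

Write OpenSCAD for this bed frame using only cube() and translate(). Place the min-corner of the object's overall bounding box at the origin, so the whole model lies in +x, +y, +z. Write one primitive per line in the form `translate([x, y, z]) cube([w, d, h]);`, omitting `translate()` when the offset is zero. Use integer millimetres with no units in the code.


cube([70, 70, 418]);
translate([0, 1090, 0]) cube([70, 70, 418]);
translate([1877, 0, 0]) cube([70, 70, 418]);
translate([1877, 1090, 0]) cube([70, 70, 418]);
translate([70, 0, 251]) cube([1807, 31, 136]);
translate([70, 1129, 251]) cube([1807, 31, 136]);
translate([0, 70, 251]) cube([31, 1020, 136]);
translate([1916, 70, 251]) cube([31, 1020, 136]);
translate([133, 0, 387]) cube([61, 1160, 23]);
translate([257, 0, 387]) cube([61, 1160, 23]);
translate([381, 0, 387]) cube([61, 1160, 23]);
translate([505, 0, 387]) cube([61, 1160, 23]);
translate([629, 0, 387]) cube([61, 1160, 23]);
translate([753, 0, 387]) cube([61, 1160, 23]);
translate([877, 0, 387]) cube([61, 1160, 23]);
translate([1001, 0, 387]) cube([61, 1160, 23]);
translate([1125, 0, 387]) cube([61, 1160, 23]);
translate([1249, 0, 387]) cube([61, 1160, 23]);
translate([1373, 0, 387]) cube([61, 1160, 23]);
translate([1497, 0, 387]) cube([61, 1160, 23]);
translate([1621, 0, 387]) cube([61, 1160, 23]);
translate([1745, 0, 387]) cube([61, 1160, 23]);


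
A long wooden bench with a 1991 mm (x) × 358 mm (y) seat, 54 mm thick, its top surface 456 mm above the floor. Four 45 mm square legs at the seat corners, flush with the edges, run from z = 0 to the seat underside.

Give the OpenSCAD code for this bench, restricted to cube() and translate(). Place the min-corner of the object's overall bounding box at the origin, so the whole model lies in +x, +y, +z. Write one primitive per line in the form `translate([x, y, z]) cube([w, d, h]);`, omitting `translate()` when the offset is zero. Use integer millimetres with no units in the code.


translate([0, 0, 402]) cube([1991, 358, 54]);
cube([45, 45, 402]);
translate([0, 313, 0]) cube([45, 45, 402]);
translate([1946, 0, 0]) cube([45, 45, 402]);
translate([1946, 313, 0]) cube([45, 45, 402]);


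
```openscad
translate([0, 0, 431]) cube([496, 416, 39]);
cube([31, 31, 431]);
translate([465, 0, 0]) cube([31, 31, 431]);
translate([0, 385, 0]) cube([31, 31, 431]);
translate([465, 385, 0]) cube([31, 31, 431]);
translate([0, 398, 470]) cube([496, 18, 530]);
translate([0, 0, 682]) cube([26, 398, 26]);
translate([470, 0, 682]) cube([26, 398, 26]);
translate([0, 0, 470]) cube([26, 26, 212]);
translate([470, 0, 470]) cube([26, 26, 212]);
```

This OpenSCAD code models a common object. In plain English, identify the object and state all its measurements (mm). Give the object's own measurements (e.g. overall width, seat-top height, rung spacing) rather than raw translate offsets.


A chair. The seat is a 496×416×39 mm slab with its top at z = 470 mm, on four 31×31 mm corner legs (flush with the seat edges, standing on z = 0). A flat backrest 18 mm thick, 530 mm tall, spans the full seat width and rises from the seat top along its +y edge, rear face flush with the rear of the seat. Two armrests of 26×26 mm section run along each side from the seat's front edge to the front of the backrest, top faces 238 mm above the seat top and outer faces flush with the seat's x-edges; a 26×26 mm post under the front of each armrest stands on the seat at the front corner.


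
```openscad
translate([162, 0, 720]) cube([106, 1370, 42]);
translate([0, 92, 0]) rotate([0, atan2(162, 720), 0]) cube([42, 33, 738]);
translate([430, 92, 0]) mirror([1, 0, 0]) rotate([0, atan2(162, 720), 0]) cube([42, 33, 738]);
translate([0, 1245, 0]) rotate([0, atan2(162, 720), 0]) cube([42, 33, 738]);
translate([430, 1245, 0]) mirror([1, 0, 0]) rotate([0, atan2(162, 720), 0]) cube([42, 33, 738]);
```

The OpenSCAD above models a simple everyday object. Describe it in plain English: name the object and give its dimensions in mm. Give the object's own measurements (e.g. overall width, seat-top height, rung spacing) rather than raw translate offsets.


A sawhorse. A 106×1370×42 mm beam (x, y, z) sits on two A-frame leg pairs. Each pair is two raked legs of 42×33 mm section (33 mm along y) splaying symmetrically in x. Each leg rises 720 mm vertically over 162 mm of horizontal reach and is 738 mm long along its own axis. Every leg's outer bottom edge rests on the floor and its outer top edge meets a bottom edge of the beam — the left legs (tilting toward +x) meet the beam's −x bottom edge, the right legs (their mirror images, tilting toward −x) meet its +x bottom edge — so the leg tops tuck under the beam, the beam's underside is 720 mm above the floor, and the feet are 430 mm apart outside-to-outside with the beam centred between them. The two leg pairs are set in 92 mm from either end of the beam.


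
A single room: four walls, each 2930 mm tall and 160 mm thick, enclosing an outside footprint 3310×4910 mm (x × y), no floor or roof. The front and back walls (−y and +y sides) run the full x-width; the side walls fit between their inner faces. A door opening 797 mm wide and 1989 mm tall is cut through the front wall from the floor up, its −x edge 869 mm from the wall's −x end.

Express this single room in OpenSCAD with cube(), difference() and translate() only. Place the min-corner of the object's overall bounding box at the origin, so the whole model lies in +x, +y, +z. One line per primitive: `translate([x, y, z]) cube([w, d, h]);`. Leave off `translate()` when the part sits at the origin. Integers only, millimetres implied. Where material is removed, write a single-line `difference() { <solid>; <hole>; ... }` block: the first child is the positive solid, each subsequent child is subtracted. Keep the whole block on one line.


difference() { cube([3310, 160, 2930]); translate([869, 0, 0]) cube([797, 160, 1989]); }
translate([0, 4750, 0]) cube([3310, 160, 2930]);
translate([0, 160, 0]) cube([160, 4590, 2930]);
translate([3150, 160, 0]) cube([160, 4590, 2930]);


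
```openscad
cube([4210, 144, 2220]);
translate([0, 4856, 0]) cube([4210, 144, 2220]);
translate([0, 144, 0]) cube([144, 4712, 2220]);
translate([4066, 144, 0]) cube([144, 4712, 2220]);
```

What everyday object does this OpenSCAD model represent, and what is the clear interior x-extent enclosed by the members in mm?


A house (or room) frame. The interior width is 3922 mm.

Four 2220 mm walls enclosing a rectangle with no floor or roof — a room or house frame. Outside width is 4210 mm and wall thickness is 144 mm, so the interior width is 4210 − 2 × 144 = 3922 mm.


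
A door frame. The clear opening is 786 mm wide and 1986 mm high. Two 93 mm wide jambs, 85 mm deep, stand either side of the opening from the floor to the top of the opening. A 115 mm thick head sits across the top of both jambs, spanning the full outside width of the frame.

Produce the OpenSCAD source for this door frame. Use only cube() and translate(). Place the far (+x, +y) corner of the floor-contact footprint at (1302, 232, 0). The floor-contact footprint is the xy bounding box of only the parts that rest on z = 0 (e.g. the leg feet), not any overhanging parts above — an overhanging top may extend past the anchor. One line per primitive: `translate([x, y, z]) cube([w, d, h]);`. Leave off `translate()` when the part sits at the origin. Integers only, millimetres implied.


translate([330, 147, 0]) cube([93, 85, 1986]);
translate([1209, 147, 0]) cube([93, 85, 1986]);
translate([330, 147, 1986]) cube([972, 85, 115]);


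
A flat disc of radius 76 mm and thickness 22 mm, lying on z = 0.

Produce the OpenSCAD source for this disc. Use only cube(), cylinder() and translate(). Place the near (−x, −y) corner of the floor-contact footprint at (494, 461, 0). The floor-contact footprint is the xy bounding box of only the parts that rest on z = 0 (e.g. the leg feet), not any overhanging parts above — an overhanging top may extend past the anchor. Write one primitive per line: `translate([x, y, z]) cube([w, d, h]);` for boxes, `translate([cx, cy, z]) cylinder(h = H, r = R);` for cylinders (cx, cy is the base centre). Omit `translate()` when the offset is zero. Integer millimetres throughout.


translate([570, 537, 0]) cylinder(h = 22, r = 76);


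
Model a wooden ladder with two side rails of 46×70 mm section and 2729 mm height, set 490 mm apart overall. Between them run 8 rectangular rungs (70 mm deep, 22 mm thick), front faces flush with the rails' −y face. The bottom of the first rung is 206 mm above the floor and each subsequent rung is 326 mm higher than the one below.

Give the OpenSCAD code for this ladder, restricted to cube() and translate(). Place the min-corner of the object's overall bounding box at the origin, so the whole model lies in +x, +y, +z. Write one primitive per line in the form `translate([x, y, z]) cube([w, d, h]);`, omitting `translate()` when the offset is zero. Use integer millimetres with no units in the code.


cube([46, 70, 2729]);
translate([444, 0, 0]) cube([46, 70, 2729]);
translate([46, 0, 206]) cube([398, 70, 22]);
translate([46, 0, 532]) cube([398, 70, 22]);
translate([46, 0, 858]) cube([398, 70, 22]);
translate([46, 0, 1184]) cube([398, 70, 22]);
translate([46, 0, 1510]) cube([398, 70, 22]);
translate([46, 0, 1836]) cube([398, 70, 22]);
translate([46, 0, 2162]) cube([398, 70, 22]);
translate([46, 0, 2488]) cube([398, 70, 22]);


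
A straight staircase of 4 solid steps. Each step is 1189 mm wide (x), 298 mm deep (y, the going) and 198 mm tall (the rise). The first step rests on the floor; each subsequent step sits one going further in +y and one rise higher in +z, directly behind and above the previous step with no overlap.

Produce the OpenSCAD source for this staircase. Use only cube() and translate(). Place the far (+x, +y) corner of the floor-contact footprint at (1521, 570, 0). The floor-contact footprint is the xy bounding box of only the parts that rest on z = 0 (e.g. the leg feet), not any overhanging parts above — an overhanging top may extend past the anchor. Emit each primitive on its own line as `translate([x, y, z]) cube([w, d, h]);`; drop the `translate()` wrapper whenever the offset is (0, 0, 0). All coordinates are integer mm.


translate([332, 272, 0]) cube([1189, 298, 198]);
translate([332, 570, 198]) cube([1189, 298, 198]);
translate([332, 868, 396]) cube([1189, 298, 198]);
translate([332, 1166, 594]) cube([1189, 298, 198]);


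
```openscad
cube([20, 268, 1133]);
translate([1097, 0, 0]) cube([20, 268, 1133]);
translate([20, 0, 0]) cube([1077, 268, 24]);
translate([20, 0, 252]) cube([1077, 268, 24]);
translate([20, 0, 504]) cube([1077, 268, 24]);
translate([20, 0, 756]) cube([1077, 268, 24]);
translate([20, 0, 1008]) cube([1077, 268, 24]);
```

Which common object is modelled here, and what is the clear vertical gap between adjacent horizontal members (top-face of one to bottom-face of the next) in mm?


A bookshelf. The clear shelf gap is 228 mm.

Two tall side panels with 5 horizontal boards between them — a bookshelf. The first two shelf undersides are at z = 0 and z = 252; with shelf thickness 24, the clear gap is 252 − 0 − 24 = 228 mm.


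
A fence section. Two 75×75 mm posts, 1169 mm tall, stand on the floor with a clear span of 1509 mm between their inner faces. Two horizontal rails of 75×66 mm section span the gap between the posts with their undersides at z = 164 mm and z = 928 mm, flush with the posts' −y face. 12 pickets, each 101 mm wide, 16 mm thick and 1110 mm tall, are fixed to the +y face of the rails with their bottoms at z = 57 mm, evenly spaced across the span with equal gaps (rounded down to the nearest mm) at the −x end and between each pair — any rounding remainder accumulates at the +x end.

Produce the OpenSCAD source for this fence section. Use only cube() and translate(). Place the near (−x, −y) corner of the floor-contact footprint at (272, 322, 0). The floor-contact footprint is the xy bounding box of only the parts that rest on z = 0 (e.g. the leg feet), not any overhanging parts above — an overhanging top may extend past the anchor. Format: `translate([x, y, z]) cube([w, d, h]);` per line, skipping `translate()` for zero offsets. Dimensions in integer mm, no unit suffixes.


translate([272, 322, 0]) cube([75, 75, 1169]);
translate([1856, 322, 0]) cube([75, 75, 1169]);
translate([347, 322, 164]) cube([1509, 75, 66]);
translate([347, 322, 928]) cube([1509, 75, 66]);
translate([369, 397, 57]) cube([101, 16, 1110]);
translate([492, 397, 57]) cube([101, 16, 1110]);
translate([615, 397, 57]) cube([101, 16, 1110]);
translate([738, 397, 57]) cube([101, 16, 1110]);
translate([861, 397, 57]) cube([101, 16, 1110]);
translate([984, 397, 57]) cube([101, 16, 1110]);
translate([1107, 397, 57]) cube([101, 16, 1110]);
translate([1230, 397, 57]) cube([101, 16, 1110]);
translate([1353, 397, 57]) cube([101, 16, 1110]);
translate([1476, 397, 57]) cube([101, 16, 1110]);
translate([1599, 397, 57]) cube([101, 16, 1110]);
translate([1722, 397, 57]) cube([101, 16, 1110]);


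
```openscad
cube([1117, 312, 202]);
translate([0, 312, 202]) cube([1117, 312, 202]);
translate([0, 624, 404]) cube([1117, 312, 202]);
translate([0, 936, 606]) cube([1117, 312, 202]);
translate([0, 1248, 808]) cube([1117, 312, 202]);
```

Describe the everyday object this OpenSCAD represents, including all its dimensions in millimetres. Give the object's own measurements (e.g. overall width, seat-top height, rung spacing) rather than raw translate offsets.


A straight staircase of 5 solid steps. Each step is 1117 mm wide (x), 312 mm deep (y, the going) and 202 mm tall (the rise). The first step rests on the floor; each subsequent step sits one going further in +y and one rise higher in +z, directly behind and above the previous step with no overlap.


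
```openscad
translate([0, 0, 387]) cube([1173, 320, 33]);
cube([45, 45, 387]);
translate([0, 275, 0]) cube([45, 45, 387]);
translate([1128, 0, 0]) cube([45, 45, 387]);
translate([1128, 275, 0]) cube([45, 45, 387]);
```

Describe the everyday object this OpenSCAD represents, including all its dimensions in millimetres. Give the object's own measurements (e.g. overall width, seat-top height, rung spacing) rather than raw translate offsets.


A bench: a 1173×320 mm seat slab, 33 mm thick, top at z = 420 mm, on four 45×45 mm square legs flush with the seat corners and standing on z = 0.


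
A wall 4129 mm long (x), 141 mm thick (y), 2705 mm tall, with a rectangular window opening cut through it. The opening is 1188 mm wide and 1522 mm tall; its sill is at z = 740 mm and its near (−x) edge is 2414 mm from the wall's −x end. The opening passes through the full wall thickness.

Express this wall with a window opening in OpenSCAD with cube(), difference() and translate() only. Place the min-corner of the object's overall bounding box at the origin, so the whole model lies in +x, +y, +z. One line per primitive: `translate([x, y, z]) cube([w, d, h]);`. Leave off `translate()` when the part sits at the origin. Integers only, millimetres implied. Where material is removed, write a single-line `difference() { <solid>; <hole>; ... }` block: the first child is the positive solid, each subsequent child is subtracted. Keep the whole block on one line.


difference() { cube([4129, 141, 2705]); translate([2414, 0, 740]) cube([1188, 141, 1522]); }
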